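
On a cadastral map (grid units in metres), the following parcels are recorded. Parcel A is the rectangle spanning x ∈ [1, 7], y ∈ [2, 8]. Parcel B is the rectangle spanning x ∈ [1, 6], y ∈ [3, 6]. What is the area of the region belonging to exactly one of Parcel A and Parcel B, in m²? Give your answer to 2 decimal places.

21.00

|Parcel A∩Parcel B|: x∈[1,6], y∈[3,6] → 5·3 = 15.
|Parcel A △ Parcel B| = |Parcel A| + |Parcel B| − 2·|Parcel A∩Parcel B| = 36 + 15 − 30 = 21.00.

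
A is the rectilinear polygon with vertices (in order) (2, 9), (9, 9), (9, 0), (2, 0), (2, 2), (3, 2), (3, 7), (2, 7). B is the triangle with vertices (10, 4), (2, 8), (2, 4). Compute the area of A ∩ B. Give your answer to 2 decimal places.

12.75

The intersection is the polygon with vertices (9,4), (3,4), (3,7), (2,7), (2,8), (9,4.5).
By the shoelace formula its area is 12.75.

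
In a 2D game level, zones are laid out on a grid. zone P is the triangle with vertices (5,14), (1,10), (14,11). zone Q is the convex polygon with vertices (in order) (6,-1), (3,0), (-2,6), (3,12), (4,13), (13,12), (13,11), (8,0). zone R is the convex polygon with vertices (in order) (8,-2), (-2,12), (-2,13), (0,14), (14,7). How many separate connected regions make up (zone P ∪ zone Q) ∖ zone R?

2

(zone P ∪ zone Q) ∖ zone R splits into 2 disjoint pieces (area 26.3547, area 31.6296).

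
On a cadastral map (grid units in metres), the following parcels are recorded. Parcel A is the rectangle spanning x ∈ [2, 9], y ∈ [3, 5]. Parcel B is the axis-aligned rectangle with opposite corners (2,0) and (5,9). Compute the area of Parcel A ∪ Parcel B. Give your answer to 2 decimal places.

By inclusion–exclusion:
Individual areas: |Parcel A| = 14, |Parcel B| = 27.
|Parcel A∩Parcel B|: x∈[2,5], y∈[3,5] → 3·2 = 6.
|Parcel A ∪ Parcel B| = 41 − 6 = 35.00.

35.00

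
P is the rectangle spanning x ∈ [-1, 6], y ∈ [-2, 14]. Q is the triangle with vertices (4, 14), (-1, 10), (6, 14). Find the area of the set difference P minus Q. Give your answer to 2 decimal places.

|P| = 112, |P∩Q| = 4.
|P ∖ Q| = |P| − |P∩Q| = 112 − 4 = 108.00.

108.00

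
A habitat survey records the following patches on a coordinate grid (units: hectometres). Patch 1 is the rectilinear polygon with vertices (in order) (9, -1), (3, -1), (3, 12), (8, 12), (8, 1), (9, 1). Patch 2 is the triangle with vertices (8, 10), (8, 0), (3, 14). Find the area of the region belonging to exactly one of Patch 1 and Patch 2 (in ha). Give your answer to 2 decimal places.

|Patch 1| = 67, |Patch 2| = 25, |Patch 1∩Patch 2| = 23.2143.
|Patch 1 △ Patch 2| = |Patch 1| + |Patch 2| − 2·|Patch 1∩Patch 2| = 67 + 25 − 46.4286 = 45.57.

45.57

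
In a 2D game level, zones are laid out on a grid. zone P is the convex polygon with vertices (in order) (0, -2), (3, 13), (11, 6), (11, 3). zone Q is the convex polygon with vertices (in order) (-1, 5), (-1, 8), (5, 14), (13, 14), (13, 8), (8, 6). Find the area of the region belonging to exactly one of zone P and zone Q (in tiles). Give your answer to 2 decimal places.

|zone P| = 87, |zone Q| = 93.5, |zone P∩zone Q| = 33.6003.
|zone P △ zone Q| = |zone P| + |zone Q| − 2·|zone P∩zone Q| = 87 + 93.5 − 67.2006 = 113.30.

113.30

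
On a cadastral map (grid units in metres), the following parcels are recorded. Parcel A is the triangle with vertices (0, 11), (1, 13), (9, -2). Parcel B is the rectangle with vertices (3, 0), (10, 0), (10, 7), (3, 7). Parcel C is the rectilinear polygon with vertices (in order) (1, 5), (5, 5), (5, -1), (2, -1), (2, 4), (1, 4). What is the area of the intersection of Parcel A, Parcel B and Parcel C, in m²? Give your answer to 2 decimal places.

The intersection is the polygon with vertices (4.154,5), (5,5), (5,3.778).
By the shoelace formula its area is 0.52.

0.52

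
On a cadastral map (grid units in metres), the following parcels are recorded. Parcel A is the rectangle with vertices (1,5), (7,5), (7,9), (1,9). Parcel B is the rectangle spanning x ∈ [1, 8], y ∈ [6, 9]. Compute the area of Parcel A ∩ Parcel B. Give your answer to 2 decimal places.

|Parcel A∩Parcel B|: x∈[1,7], y∈[6,9] → 6·3 = 18.

18.00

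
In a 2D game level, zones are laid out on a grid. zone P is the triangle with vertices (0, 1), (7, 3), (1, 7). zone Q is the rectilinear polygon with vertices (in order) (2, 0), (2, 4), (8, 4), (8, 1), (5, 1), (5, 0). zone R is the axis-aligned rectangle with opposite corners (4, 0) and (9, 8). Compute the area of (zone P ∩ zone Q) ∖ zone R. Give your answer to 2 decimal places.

4.29

|zone P ∩ zone Q| = 7.8214.
|(zone P ∩ zone Q) ∩ zone R| = 3.5357.
|(zone P ∩ zone Q) ∖ zone R| = 7.8214 − 3.5357 = 4.29.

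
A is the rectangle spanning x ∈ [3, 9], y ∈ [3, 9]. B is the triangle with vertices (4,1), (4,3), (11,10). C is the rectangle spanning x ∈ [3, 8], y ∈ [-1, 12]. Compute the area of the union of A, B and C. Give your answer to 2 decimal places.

By inclusion–exclusion:
Individual areas: |A| = 36, |B| = 7, |C| = 65.
|A∩B| = 4.873.
|A∩C|: x∈[3,8], y∈[3,9] → 5·6 = 30.
|B∩C| = 5.7143.
|A∩B∩C| = 4.1587.
|A ∪ B ∪ C| = 108 − 40.5873 + 4.1587 = 71.57.

71.57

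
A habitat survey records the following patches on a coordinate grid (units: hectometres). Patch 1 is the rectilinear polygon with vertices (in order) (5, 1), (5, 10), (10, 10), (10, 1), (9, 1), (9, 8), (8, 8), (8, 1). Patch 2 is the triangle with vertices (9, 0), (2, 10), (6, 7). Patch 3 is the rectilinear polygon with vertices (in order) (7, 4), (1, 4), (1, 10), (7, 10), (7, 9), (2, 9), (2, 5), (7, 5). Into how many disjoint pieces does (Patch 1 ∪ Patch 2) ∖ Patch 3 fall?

(Patch 1 ∪ Patch 2) ∖ Patch 3 is a single connected region.

1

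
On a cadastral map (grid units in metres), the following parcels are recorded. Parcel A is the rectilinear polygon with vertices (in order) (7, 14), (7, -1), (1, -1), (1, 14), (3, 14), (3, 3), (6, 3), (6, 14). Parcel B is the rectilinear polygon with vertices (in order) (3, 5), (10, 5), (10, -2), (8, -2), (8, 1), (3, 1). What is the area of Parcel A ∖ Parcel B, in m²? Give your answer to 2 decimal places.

|Parcel A| = 57, |Parcel A∩Parcel B| = 10.
|Parcel A ∖ Parcel B| = |Parcel A| − |Parcel A∩Parcel B| = 57 − 10 = 47.00.

47.00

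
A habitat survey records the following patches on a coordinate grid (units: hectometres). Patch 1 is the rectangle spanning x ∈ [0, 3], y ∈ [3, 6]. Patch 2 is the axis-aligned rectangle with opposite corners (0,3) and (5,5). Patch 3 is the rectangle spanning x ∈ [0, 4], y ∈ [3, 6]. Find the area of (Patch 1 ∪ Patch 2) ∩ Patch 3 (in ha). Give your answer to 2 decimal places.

11.00

The region (Patch 1 ∪ Patch 2) ∩ Patch 3 is the polygon with vertices (3,6), (3,5), (4,5), (4,3), (3,3), (0,3), (0,5), (0,6).
By the shoelace formula its area is 11.00.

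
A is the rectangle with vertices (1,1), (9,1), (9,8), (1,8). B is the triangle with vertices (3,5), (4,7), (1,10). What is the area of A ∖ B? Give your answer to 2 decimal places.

|A| = 56, |A∩B| = 3.3.
|A ∖ B| = |A| − |A∩B| = 56 − 3.3 = 52.70.

52.70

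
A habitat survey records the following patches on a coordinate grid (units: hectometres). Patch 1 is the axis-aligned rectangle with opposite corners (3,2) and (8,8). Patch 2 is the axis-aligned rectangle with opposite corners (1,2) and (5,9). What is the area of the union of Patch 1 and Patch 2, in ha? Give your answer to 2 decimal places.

46.00

By inclusion–exclusion:
Individual areas: |Patch 1| = 30, |Patch 2| = 28.
|Patch 1∩Patch 2|: x∈[3,5], y∈[2,8] → 2·6 = 12.
|Patch 1 ∪ Patch 2| = 58 − 12 = 46.00.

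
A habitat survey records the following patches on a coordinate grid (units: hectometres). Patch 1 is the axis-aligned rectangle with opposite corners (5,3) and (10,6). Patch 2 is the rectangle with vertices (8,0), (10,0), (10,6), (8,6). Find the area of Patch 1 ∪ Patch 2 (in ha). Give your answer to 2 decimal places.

21.00

By inclusion–exclusion:
Individual areas: |Patch 1| = 15, |Patch 2| = 12.
|Patch 1∩Patch 2|: x∈[8,10], y∈[3,6] → 2·3 = 6.
|Patch 1 ∪ Patch 2| = 27 − 6 = 21.00.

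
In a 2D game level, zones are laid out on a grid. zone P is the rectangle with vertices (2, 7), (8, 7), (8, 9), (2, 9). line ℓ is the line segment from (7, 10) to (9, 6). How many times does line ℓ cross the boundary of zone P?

2

The segment meets the boundary at (8,8), (7.5,9).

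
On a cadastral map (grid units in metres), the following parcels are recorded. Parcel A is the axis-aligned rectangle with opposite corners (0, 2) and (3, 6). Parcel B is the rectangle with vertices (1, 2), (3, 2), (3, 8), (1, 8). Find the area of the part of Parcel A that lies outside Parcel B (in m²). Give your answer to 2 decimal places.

4.00

|Parcel A∩Parcel B|: x∈[1,3], y∈[2,6] → 2·4 = 8.
|Parcel A| = 12.
|Parcel A ∖ Parcel B| = |Parcel A| − |Parcel A∩Parcel B| = 12 − 8 = 4.00.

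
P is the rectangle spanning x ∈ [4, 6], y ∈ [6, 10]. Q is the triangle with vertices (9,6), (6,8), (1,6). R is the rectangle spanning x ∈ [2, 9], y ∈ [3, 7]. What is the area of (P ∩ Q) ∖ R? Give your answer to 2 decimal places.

1.20

|P ∩ Q| = 3.2.
|(P ∩ Q) ∩ R| = 2.
|(P ∩ Q) ∖ R| = 3.2 − 2 = 1.20.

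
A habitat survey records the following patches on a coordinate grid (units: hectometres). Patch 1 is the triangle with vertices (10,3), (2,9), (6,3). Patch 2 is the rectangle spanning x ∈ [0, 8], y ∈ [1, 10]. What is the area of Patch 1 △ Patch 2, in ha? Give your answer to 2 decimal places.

63.00

|Patch 1| = 12, |Patch 2| = 72, |Patch 1∩Patch 2| = 10.5.
|Patch 1 △ Patch 2| = |Patch 1| + |Patch 2| − 2·|Patch 1∩Patch 2| = 12 + 72 − 21 = 63.00.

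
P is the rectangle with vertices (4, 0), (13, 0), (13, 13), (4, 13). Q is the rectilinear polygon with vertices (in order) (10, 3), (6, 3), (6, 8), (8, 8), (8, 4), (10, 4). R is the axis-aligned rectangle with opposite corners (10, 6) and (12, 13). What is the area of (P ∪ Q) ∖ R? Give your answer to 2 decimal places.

|P ∪ Q| = 117.
|(P ∪ Q) ∩ R| = 14.
|(P ∪ Q) ∖ R| = 117 − 14 = 103.00.

103.00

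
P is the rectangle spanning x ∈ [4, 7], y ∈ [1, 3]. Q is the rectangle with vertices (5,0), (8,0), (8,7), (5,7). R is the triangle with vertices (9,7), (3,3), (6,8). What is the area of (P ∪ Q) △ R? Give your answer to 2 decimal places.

22.27

|P ∪ Q| = 23.
|(P ∪ Q) ∩ R| = 4.8667.
|(P ∪ Q) △ R| = 23 + 9 − 9.7333 = 22.27.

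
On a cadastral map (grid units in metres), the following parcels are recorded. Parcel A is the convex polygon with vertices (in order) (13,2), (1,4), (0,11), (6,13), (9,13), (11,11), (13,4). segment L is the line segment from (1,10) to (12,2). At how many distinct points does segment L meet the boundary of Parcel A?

The segment meets the boundary at (11.703,2.216).

1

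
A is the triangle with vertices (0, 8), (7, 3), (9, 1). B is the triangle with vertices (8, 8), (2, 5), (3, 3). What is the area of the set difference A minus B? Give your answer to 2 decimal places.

|A| = 2, |A∩B| = 0.3393.
|A ∖ B| = |A| − |A∩B| = 2 − 0.3393 = 1.66.

1.66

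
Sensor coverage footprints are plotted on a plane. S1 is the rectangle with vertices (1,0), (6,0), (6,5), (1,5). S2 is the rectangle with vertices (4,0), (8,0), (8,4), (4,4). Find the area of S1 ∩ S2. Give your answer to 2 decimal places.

8.00

|S1∩S2|: x∈[4,6], y∈[0,4] → 2·4 = 8.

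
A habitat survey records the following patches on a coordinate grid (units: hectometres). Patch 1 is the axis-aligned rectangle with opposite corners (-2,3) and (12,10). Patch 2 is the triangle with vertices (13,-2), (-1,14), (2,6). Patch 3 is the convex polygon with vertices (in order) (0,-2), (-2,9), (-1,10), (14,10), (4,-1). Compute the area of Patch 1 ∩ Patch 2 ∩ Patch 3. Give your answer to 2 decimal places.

21.48

The intersection is the polygon with vertices (8.14,3.554), (7.636,3), (6.125,3), (2,6), (0.5,10), (2.5,10).
By the shoelace formula its area is 21.48.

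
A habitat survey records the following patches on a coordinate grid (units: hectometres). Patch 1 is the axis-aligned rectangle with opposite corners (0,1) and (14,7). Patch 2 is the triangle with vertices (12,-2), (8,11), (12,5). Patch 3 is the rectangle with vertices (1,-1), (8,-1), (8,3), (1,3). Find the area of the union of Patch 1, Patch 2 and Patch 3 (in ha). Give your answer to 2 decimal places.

102.26

By inclusion–exclusion:
Individual areas: |Patch 1| = 84, |Patch 2| = 14, |Patch 3| = 28.
|Patch 1∩Patch 2| = 9.7436.
|Patch 1∩Patch 3|: x∈[1,8], y∈[1,3] → 7·2 = 14.
|Patch 2∩Patch 3| = 0.
|Patch 1∩Patch 2∩Patch 3| = 0.
|Patch 1 ∪ Patch 2 ∪ Patch 3| = 126 − 23.7436 + 0 = 102.26.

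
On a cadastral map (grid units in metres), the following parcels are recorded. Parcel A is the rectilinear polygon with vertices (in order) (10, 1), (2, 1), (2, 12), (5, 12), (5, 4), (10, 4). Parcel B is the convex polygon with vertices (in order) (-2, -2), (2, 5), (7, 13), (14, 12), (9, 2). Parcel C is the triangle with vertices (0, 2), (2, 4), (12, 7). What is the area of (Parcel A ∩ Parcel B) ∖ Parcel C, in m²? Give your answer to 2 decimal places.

27.85

|Parcel A ∩ Parcel B| = 30.825.
|(Parcel A ∩ Parcel B) ∩ Parcel C| = 2.975.
|(Parcel A ∩ Parcel B) ∖ Parcel C| = 30.825 − 2.975 = 27.85.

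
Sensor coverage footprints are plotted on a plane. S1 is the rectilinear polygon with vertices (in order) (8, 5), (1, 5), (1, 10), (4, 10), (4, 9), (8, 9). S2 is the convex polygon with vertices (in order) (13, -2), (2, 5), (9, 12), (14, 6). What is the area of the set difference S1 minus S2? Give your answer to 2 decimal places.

15.00

|S1| = 31, |S1∩S2| = 16.
|S1 ∖ S2| = |S1| − |S1∩S2| = 31 − 16 = 15.00.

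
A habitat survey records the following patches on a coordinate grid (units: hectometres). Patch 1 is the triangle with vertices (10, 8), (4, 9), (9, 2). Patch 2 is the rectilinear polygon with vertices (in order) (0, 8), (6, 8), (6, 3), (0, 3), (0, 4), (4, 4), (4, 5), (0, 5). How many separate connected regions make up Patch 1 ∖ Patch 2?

Patch 1 ∖ Patch 2 is a single connected region.

1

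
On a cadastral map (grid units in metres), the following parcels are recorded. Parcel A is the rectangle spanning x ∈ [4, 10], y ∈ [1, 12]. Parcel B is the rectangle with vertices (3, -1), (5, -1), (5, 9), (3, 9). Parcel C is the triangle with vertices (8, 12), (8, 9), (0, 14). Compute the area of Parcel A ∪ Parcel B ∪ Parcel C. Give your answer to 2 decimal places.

By inclusion–exclusion:
Individual areas: |Parcel A| = 66, |Parcel B| = 20, |Parcel C| = 12.
|Parcel A∩Parcel B|: x∈[4,5], y∈[1,9] → 1·8 = 8.
|Parcel A∩Parcel C| = 7.
|Parcel B∩Parcel C| = 0.
|Parcel A∩Parcel B∩Parcel C| = 0.
|Parcel A ∪ Parcel B ∪ Parcel C| = 98 − 15 + 0 = 83.00.

83.00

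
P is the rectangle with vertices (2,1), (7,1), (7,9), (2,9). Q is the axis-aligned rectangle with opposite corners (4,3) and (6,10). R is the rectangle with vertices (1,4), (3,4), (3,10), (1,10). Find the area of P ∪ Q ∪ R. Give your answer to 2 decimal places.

By inclusion–exclusion:
Individual areas: |P| = 40, |Q| = 14, |R| = 12.
|P∩Q|: x∈[4,6], y∈[3,9] → 2·6 = 12.
|P∩R|: x∈[2,3], y∈[4,9] → 1·5 = 5.
|Q∩R| = 0 (no overlap).
|P∩Q∩R| = 0.
|P ∪ Q ∪ R| = 66 − 17 + 0 = 49.00.

49.00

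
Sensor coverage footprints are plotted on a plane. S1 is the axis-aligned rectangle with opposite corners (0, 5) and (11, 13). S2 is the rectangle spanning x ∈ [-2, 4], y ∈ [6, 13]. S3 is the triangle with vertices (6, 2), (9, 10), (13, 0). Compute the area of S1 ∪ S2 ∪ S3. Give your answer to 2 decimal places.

123.31

By inclusion–exclusion:
Individual areas: |S1| = 88, |S2| = 42, |S3| = 31.
|S1∩S2|: x∈[0,4], y∈[6,13] → 4·7 = 28.
|S1∩S3| = 9.6875.
|S2∩S3| = 0.
|S1∩S2∩S3| = 0.
|S1 ∪ S2 ∪ S3| = 161 − 37.6875 + 0 = 123.31.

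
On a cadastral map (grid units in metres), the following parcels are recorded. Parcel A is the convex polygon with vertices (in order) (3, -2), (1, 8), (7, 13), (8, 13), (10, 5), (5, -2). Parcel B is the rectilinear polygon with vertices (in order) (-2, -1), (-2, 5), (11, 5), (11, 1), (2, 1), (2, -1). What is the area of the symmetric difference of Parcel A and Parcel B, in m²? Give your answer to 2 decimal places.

91.93

|Parcel A| = 84.5, |Parcel B| = 60, |Parcel A∩Parcel B| = 26.2857.
|Parcel A △ Parcel B| = |Parcel A| + |Parcel B| − 2·|Parcel A∩Parcel B| = 84.5 + 60 − 52.5714 = 91.93.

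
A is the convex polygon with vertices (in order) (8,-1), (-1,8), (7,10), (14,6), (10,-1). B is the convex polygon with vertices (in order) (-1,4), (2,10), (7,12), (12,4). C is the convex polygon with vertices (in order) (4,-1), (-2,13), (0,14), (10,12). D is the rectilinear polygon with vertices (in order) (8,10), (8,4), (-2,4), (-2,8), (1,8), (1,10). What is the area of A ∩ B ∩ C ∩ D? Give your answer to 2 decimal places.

32.50

The intersection is the polygon with vertices (7,10), (8,9.429), (8,7.667), (6.308,4), (3,4), (1,6), (0.538,7.077), (1.286,8.571).
By the shoelace formula its area is 32.50.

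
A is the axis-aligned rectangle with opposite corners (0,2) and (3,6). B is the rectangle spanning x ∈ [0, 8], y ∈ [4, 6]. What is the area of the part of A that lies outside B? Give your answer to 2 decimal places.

|A∩B|: x∈[0,3], y∈[4,6] → 3·2 = 6.
|A| = 12.
|A ∖ B| = |A| − |A∩B| = 12 − 6 = 6.00.

6.00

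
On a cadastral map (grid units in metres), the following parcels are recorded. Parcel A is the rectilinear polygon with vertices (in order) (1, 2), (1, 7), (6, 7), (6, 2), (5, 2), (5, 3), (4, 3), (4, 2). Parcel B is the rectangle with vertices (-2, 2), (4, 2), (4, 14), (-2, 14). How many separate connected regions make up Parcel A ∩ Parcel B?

Parcel A ∩ Parcel B is a single connected region.

1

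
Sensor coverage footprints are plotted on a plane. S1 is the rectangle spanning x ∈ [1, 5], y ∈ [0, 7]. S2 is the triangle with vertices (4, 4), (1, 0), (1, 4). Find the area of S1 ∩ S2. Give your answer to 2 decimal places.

The intersection is the polygon with vertices (1,4), (4,4), (1,0).
By the shoelace formula its area is 6.00.

6.00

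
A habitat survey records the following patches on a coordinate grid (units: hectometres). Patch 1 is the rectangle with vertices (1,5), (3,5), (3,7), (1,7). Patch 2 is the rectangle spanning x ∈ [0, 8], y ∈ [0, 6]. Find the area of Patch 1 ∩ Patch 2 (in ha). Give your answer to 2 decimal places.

|Patch 1∩Patch 2|: x∈[1,3], y∈[5,6] → 2·1 = 2.

2.00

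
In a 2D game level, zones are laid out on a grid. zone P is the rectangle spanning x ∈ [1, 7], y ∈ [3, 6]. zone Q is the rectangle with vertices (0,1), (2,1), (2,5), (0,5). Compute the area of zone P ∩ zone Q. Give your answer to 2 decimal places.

|zone P∩zone Q|: x∈[1,2], y∈[3,5] → 1·2 = 2.

2.00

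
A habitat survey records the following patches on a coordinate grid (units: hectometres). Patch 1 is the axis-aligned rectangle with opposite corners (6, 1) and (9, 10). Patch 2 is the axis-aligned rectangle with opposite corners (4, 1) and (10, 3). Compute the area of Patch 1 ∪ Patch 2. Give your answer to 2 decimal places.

33.00

By inclusion–exclusion:
Individual areas: |Patch 1| = 27, |Patch 2| = 12.
|Patch 1∩Patch 2|: x∈[6,9], y∈[1,3] → 3·2 = 6.
|Patch 1 ∪ Patch 2| = 39 − 6 = 33.00.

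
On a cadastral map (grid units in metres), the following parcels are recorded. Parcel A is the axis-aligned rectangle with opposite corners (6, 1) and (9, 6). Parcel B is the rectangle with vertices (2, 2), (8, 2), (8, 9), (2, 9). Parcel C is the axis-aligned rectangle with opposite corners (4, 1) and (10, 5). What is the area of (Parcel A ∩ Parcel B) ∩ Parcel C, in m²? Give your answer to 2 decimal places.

6.00

The region (Parcel A ∩ Parcel B) ∩ Parcel C is the polygon with vertices (8,2), (6,2), (6,5), (8,5).
By the shoelace formula its area is 6.00.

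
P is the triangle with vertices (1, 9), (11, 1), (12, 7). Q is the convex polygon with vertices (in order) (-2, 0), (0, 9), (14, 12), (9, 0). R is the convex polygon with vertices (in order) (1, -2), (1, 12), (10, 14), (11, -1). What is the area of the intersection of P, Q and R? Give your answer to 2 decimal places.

The intersection is the polygon with vertices (10.448,7.282), (10.667,4), (9.812,1.95), (1,9).
By the shoelace formula its area is 27.36.

27.36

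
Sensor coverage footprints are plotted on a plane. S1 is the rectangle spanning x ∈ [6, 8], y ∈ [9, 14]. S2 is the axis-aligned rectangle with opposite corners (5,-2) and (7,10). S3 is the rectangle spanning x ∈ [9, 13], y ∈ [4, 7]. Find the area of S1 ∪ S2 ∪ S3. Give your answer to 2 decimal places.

By inclusion–exclusion:
Individual areas: |S1| = 10, |S2| = 24, |S3| = 12.
|S1∩S2|: x∈[6,7], y∈[9,10] → 1·1 = 1.
|S1∩S3| = 0 (no overlap).
|S2∩S3| = 0 (no overlap).
|S1∩S2∩S3| = 0.
|S1 ∪ S2 ∪ S3| = 46 − 1 + 0 = 45.00.

45.00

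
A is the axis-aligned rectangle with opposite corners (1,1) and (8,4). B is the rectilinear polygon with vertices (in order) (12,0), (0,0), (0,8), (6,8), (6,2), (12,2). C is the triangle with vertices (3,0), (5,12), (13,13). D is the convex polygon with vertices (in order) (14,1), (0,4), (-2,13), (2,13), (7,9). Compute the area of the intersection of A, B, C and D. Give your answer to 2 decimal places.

The intersection is the polygon with vertices (3.667,4), (6,4), (6,3.9), (5.217,2.882), (3.54,3.241).
By the shoelace formula its area is 2.00.

2.00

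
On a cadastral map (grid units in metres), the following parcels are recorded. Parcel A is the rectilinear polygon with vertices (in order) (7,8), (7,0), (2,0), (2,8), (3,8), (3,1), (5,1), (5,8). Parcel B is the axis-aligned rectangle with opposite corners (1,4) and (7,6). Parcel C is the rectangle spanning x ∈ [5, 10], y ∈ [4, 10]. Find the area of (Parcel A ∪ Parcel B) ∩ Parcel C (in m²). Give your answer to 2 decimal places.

The region (Parcel A ∪ Parcel B) ∩ Parcel C is the polygon with vertices (7,4), (5,4), (5,6), (5,8), (7,8), (7,6).
By the shoelace formula its area is 8.00.

8.00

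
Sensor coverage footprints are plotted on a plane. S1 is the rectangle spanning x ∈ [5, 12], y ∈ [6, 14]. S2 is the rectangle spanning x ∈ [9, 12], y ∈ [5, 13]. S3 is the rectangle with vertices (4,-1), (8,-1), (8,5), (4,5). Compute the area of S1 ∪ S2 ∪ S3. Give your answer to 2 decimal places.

83.00

By inclusion–exclusion:
Individual areas: |S1| = 56, |S2| = 24, |S3| = 24.
|S1∩S2|: x∈[9,12], y∈[6,13] → 3·7 = 21.
|S1∩S3| = 0 (no overlap).
|S2∩S3| = 0 (no overlap).
|S1∩S2∩S3| = 0.
|S1 ∪ S2 ∪ S3| = 104 − 21 + 0 = 83.00.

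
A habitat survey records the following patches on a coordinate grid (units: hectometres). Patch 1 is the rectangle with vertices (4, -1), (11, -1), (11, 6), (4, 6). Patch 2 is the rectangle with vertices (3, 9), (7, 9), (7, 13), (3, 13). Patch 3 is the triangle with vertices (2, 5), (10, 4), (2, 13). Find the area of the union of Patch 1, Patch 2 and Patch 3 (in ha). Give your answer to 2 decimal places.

By inclusion–exclusion:
Individual areas: |Patch 1| = 49, |Patch 2| = 16, |Patch 3| = 32.
|Patch 1∩Patch 2| = 0 (no overlap).
|Patch 1∩Patch 3| = 7.9722.
|Patch 2∩Patch 3| = 3.6736.
|Patch 1∩Patch 2∩Patch 3| = 0.
|Patch 1 ∪ Patch 2 ∪ Patch 3| = 97 − 11.6458 + 0 = 85.35.

85.35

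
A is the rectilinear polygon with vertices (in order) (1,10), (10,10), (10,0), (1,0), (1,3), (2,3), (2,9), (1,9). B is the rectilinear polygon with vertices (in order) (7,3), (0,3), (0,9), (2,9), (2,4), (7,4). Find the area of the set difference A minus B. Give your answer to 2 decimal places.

79.00

|A| = 84, |A∩B| = 5.
|A ∖ B| = |A| − |A∩B| = 84 − 5 = 79.00.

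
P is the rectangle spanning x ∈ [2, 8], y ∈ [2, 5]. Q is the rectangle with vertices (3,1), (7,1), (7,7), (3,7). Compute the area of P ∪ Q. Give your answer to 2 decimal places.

30.00

By inclusion–exclusion:
Individual areas: |P| = 18, |Q| = 24.
|P∩Q|: x∈[3,7], y∈[2,5] → 4·3 = 12.
|P ∪ Q| = 42 − 12 = 30.00.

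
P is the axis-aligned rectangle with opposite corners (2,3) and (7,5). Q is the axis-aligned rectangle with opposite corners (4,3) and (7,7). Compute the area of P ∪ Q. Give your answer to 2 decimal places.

By inclusion–exclusion:
Individual areas: |P| = 10, |Q| = 12.
|P∩Q|: x∈[4,7], y∈[3,5] → 3·2 = 6.
|P ∪ Q| = 22 − 6 = 16.00.

16.00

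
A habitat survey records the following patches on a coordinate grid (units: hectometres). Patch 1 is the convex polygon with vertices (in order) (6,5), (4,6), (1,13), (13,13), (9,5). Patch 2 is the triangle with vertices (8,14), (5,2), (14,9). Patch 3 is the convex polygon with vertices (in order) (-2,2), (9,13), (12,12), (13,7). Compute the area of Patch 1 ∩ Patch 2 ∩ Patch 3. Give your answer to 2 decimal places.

The intersection is the polygon with vertices (7.333,11.333), (9,13), (9.333,12.889), (11.882,10.765), (9.4,5.8), (7,5), (6,5), (5.778,5.111).
By the shoelace formula its area is 27.89.

27.89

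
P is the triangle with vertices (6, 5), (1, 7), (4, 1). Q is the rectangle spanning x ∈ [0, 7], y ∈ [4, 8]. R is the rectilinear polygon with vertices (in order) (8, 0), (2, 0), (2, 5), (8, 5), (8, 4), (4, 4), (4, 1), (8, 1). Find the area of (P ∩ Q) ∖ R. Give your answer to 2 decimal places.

4.00

|P ∩ Q| = 7.5.
|(P ∩ Q) ∩ R| = 3.5.
|(P ∩ Q) ∖ R| = 7.5 − 3.5 = 4.00.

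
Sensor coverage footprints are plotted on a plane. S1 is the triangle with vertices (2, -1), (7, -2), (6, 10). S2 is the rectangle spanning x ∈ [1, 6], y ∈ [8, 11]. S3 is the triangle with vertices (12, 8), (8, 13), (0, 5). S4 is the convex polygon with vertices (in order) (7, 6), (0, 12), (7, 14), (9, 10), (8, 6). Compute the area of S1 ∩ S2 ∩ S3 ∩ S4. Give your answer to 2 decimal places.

The intersection is the polygon with vertices (5.273,8), (6,10), (6,8).
By the shoelace formula its area is 0.73.

0.73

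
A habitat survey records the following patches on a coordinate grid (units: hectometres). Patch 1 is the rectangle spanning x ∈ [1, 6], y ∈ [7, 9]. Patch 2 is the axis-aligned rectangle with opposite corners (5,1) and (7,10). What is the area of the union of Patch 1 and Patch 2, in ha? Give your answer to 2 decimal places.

By inclusion–exclusion:
Individual areas: |Patch 1| = 10, |Patch 2| = 18.
|Patch 1∩Patch 2|: x∈[5,6], y∈[7,9] → 1·2 = 2.
|Patch 1 ∪ Patch 2| = 28 − 2 = 26.00.

26.00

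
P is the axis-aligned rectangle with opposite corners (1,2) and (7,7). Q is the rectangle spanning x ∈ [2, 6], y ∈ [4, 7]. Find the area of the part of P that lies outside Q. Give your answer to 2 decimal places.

18.00

|P∩Q|: x∈[2,6], y∈[4,7] → 4·3 = 12.
|P| = 30.
|P ∖ Q| = |P| − |P∩Q| = 30 − 12 = 18.00.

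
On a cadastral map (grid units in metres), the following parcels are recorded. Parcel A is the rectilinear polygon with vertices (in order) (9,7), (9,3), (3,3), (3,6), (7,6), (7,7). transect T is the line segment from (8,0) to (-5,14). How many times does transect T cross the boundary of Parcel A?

The segment meets the boundary at (3,5.385), (5.214,3).

2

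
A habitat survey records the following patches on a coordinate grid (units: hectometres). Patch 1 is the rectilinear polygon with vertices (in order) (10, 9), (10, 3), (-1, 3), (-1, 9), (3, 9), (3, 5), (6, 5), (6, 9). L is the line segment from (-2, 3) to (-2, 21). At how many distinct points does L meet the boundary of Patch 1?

0

The segment lies entirely outside Patch 1 and never meets its boundary.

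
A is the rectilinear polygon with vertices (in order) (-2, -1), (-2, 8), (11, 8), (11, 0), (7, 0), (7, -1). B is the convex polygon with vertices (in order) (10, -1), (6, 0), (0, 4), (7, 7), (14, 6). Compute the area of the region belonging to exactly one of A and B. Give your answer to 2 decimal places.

70.36

|A| = 113, |B| = 64, |A∩B| = 53.3214.
|A △ B| = |A| + |B| − 2·|A∩B| = 113 + 64 − 106.6429 = 70.36.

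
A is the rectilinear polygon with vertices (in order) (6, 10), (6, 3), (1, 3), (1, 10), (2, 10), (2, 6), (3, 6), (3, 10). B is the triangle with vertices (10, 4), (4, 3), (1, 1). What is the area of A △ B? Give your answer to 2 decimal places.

34.83

|A| = 31, |B| = 4.5, |A∩B| = 0.3333.
|A △ B| = |A| + |B| − 2·|A∩B| = 31 + 4.5 − 0.6667 = 34.83.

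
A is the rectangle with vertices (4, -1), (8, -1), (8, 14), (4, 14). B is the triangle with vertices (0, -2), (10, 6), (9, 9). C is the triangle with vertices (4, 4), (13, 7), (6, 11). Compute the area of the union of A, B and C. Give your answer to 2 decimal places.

75.62

By inclusion–exclusion:
Individual areas: |A| = 60, |B| = 19, |C| = 28.5.
|A∩B| = 10.1333.
|A∩C| = 17.1905.
|B∩C| = 7.9167.
|A∩B∩C| = 3.3611.
|A ∪ B ∪ C| = 107.5 − 35.2405 + 3.3611 = 75.62.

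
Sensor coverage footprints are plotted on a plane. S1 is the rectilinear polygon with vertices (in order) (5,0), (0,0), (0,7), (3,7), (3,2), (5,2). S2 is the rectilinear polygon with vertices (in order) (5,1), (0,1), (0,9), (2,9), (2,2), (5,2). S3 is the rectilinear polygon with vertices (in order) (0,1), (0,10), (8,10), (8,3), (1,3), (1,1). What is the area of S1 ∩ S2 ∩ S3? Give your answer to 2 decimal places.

The intersection is the polygon with vertices (2,7), (2,3), (1,3), (1,1), (0,1), (0,7).
By the shoelace formula its area is 10.00.

10.00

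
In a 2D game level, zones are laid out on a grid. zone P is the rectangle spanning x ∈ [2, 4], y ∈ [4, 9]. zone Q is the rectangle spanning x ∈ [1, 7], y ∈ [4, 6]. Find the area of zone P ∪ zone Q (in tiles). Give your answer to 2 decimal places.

18.00

By inclusion–exclusion:
Individual areas: |zone P| = 10, |zone Q| = 12.
|zone P∩zone Q|: x∈[2,4], y∈[4,6] → 2·2 = 4.
|zone P ∪ zone Q| = 22 − 4 = 18.00.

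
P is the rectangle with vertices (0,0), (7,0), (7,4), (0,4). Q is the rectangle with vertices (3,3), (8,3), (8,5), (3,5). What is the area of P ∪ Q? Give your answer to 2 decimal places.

By inclusion–exclusion:
Individual areas: |P| = 28, |Q| = 10.
|P∩Q|: x∈[3,7], y∈[3,4] → 4·1 = 4.
|P ∪ Q| = 38 − 4 = 34.00.

34.00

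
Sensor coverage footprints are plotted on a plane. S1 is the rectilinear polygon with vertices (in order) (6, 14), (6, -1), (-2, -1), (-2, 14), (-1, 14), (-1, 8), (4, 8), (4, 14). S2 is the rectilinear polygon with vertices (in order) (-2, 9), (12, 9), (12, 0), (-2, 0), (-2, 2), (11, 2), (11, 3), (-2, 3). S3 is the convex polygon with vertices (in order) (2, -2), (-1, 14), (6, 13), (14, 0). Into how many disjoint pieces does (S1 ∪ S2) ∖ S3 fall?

3

(S1 ∪ S2) ∖ S3 splits into 3 disjoint pieces (area 10.1731, area 33.75, area 1.7143).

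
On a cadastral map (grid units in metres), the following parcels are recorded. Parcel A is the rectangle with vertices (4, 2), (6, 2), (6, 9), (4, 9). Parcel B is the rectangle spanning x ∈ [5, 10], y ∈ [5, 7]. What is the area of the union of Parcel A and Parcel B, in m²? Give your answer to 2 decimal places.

By inclusion–exclusion:
Individual areas: |Parcel A| = 14, |Parcel B| = 10.
|Parcel A∩Parcel B|: x∈[5,6], y∈[5,7] → 1·2 = 2.
|Parcel A ∪ Parcel B| = 24 − 2 = 22.00.

22.00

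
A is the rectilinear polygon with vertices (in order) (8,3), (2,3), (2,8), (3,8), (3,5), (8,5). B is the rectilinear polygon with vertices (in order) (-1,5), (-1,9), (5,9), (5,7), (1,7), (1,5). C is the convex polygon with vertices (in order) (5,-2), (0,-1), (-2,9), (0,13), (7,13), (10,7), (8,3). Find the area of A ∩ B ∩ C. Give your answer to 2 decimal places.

The intersection is the polygon with vertices (3,8), (3,7), (2,7), (2,8).
By the shoelace formula its area is 1.00.

1.00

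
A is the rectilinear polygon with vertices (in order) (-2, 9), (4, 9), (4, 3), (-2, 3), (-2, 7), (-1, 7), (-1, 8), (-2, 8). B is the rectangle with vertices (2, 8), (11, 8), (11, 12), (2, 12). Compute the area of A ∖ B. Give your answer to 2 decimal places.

33.00

|A| = 35, |A∩B| = 2.
|A ∖ B| = |A| − |A∩B| = 35 − 2 = 33.00.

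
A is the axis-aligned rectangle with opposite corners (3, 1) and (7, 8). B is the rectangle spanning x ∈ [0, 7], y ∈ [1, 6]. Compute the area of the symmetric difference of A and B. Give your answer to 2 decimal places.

23.00

|A∩B|: x∈[3,7], y∈[1,6] → 4·5 = 20.
|A △ B| = |A| + |B| − 2·|A∩B| = 28 + 35 − 40 = 23.00.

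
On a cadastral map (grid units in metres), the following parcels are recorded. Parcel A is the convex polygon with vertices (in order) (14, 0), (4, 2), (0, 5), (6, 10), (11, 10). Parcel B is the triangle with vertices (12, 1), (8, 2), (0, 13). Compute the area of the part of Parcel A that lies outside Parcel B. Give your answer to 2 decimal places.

|Parcel A| = 86, |Parcel A∩Parcel B| = 15.036.
|Parcel A ∖ Parcel B| = |Parcel A| − |Parcel A∩Parcel B| = 86 − 15.036 = 70.96.

70.96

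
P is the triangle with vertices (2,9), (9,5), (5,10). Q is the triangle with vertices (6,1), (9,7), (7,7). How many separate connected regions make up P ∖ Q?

P ∖ Q splits into 2 disjoint pieces (area 8.187, area 0.1624).

2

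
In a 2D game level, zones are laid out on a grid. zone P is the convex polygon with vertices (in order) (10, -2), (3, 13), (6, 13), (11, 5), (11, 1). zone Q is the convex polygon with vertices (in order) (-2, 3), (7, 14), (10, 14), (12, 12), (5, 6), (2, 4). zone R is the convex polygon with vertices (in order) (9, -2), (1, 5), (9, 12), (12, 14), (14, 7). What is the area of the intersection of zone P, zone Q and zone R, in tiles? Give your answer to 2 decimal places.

The intersection is the polygon with vertices (8.5,9), (5.905,6.776), (5.071,8.562), (7.465,10.657).
By the shoelace formula its area is 6.31.

6.31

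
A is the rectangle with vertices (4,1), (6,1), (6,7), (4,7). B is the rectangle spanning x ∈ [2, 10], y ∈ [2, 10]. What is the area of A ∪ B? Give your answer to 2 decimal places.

By inclusion–exclusion:
Individual areas: |A| = 12, |B| = 64.
|A∩B|: x∈[4,6], y∈[2,7] → 2·5 = 10.
|A ∪ B| = 76 − 10 = 66.00.

66.00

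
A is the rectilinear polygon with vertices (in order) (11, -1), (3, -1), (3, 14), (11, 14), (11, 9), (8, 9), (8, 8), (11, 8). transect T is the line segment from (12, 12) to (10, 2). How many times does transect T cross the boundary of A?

1

The segment meets the boundary at (11,7).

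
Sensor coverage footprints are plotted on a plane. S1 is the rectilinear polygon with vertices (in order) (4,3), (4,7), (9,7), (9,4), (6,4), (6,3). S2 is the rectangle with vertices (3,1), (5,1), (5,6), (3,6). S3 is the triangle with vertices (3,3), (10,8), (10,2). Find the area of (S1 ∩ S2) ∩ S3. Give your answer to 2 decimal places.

The region (S1 ∩ S2) ∩ S3 is the polygon with vertices (5,3), (4,3), (4,3.714), (5,4.429).
By the shoelace formula its area is 1.07.

1.07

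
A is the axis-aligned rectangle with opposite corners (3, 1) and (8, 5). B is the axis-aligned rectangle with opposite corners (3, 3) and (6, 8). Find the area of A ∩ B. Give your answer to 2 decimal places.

6.00

|A∩B|: x∈[3,6], y∈[3,5] → 3·2 = 6.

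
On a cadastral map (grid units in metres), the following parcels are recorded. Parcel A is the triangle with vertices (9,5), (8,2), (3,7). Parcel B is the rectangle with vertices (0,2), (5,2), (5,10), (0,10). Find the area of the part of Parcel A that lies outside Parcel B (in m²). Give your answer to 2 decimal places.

8.67

|Parcel A| = 10, |Parcel A∩Parcel B| = 1.3333.
|Parcel A ∖ Parcel B| = |Parcel A| − |Parcel A∩Parcel B| = 10 − 1.3333 = 8.67.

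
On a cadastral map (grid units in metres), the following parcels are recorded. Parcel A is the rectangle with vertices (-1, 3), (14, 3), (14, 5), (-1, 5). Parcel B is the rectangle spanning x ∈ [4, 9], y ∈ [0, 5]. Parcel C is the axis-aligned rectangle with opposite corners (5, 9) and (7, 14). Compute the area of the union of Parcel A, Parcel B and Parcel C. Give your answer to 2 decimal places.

By inclusion–exclusion:
Individual areas: |Parcel A| = 30, |Parcel B| = 25, |Parcel C| = 10.
|Parcel A∩Parcel B|: x∈[4,9], y∈[3,5] → 5·2 = 10.
|Parcel A∩Parcel C| = 0 (no overlap).
|Parcel B∩Parcel C| = 0 (no overlap).
|Parcel A∩Parcel B∩Parcel C| = 0.
|Parcel A ∪ Parcel B ∪ Parcel C| = 65 − 10 + 0 = 55.00.

55.00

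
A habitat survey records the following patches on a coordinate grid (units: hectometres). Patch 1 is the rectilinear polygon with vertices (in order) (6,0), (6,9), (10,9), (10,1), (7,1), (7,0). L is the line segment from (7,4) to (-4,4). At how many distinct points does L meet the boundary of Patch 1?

The segment meets the boundary at (6,4).

1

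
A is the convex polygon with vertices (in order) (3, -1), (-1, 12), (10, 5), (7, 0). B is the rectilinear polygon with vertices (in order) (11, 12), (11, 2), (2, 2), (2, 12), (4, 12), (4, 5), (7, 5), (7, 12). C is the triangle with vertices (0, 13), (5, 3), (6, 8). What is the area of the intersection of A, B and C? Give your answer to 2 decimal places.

6.31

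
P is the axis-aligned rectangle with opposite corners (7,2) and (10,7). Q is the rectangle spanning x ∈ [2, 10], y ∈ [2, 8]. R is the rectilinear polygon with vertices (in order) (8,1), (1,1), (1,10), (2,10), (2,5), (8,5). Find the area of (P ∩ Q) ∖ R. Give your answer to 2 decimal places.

12.00

|P ∩ Q| = 15.
|(P ∩ Q) ∩ R| = 3.
|(P ∩ Q) ∖ R| = 15 − 3 = 12.00.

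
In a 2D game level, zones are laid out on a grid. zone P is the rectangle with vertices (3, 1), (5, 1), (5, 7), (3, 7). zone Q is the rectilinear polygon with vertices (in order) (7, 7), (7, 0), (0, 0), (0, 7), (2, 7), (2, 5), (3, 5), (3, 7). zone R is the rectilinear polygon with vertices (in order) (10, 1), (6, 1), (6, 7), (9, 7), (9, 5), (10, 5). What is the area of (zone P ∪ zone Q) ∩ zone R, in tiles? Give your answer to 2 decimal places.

The region (zone P ∪ zone Q) ∩ zone R is the polygon with vertices (7,7), (7,1), (6,1), (6,7).
By the shoelace formula its area is 6.00.

6.00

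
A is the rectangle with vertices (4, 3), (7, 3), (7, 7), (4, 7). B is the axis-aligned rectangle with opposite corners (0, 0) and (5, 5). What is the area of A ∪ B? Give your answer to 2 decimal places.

By inclusion–exclusion:
Individual areas: |A| = 12, |B| = 25.
|A∩B|: x∈[4,5], y∈[3,5] → 1·2 = 2.
|A ∪ B| = 37 − 2 = 35.00.

35.00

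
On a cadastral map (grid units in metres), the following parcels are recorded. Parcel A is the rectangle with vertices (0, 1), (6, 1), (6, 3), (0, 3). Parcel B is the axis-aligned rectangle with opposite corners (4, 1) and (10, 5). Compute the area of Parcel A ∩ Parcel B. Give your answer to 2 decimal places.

4.00

|Parcel A∩Parcel B|: x∈[4,6], y∈[1,3] → 2·2 = 4.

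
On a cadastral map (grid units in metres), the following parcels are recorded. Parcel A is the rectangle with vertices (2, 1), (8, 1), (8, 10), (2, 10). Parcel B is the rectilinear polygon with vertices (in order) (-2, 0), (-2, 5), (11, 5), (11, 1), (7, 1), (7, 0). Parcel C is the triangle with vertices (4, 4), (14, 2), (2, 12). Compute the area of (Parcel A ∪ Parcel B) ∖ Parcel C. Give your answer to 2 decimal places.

60.15

|Parcel A ∪ Parcel B| = 91.
|(Parcel A ∪ Parcel B) ∩ Parcel C| = 30.85.
|(Parcel A ∪ Parcel B) ∖ Parcel C| = 91 − 30.85 = 60.15.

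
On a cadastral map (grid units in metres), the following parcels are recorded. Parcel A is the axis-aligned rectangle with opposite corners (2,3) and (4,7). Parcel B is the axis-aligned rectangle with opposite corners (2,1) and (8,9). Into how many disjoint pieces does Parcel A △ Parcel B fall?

1

Parcel A △ Parcel B is a single connected region.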